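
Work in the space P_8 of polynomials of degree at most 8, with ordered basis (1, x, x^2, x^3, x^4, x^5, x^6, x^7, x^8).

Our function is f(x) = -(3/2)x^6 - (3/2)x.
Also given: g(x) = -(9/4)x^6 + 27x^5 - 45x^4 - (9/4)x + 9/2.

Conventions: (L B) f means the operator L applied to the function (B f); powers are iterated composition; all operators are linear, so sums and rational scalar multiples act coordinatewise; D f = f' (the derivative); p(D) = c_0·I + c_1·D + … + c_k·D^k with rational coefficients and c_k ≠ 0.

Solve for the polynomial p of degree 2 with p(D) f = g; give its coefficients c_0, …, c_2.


p(D) = (3/2)·I − 3·D + D^2, i.e. c_0 = 3/2, c_1 = -3, c_2 = 1

D^0 f = -(3/2)x^6 - (3/2)x
D^1 f = -9x^5 - 3/2
D^2 f = -45x^4
matching coefficients of g against c_0 f + c_1 Df + … from the top degree down determines the c_i
solution: c_0 = 3/2, c_1 = -3, c_2 = 1


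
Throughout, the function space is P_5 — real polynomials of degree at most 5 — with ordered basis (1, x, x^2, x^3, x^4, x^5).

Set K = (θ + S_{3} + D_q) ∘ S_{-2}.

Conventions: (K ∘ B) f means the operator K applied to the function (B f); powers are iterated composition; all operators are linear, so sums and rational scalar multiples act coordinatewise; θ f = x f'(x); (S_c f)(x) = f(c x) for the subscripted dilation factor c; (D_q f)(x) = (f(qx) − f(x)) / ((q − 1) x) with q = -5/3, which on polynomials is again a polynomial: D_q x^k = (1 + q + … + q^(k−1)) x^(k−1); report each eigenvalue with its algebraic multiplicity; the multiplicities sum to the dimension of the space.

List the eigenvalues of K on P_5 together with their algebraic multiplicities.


image of 1: 1
image of x: -8x - 2
image of x^2: 44x^2 - (8/3)x
image of x^3: -240x^3 - (152/9)x^2
image of x^4: 1360x^4 - (1088/27)x^3
image of x^5: -7936x^5 - (13472/81)x^4
the matrix is upper triangular; its diagonal is (1, -8, 44, -240, 1360, -7936)
for a triangular matrix the eigenvalues are the diagonal entries, with algebraic multiplicity their repetition count

λ = -7936 (multiplicity 1), λ = -240 (multiplicity 1), λ = -8 (multiplicity 1), λ = 1 (multiplicity 1), λ = 44 (multiplicity 1), λ = 1360 (multiplicity 1)


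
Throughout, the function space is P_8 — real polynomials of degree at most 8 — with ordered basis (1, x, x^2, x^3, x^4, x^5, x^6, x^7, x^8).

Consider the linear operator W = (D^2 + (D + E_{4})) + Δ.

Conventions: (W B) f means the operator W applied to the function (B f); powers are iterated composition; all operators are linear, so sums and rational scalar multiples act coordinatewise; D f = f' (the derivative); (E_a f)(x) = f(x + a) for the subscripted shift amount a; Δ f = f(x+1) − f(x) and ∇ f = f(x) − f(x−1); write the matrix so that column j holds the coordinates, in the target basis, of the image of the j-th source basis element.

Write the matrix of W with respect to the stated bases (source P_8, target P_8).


the matrix is [[1, 6, 19, 65, 257, 1025, 4097, 16385, 65537]; [0, 1, 12, 57, 260, 1285, 6150, 28679, 131080]; [0, 0, 1, 18, 114, 650, 3855, 21525, 114716]; [0, 0, 0, 1, 24, 190, 1300, 8995, 57400]; [0, 0, 0, 0, 1, 30, 285, 2275, 17990]; [0, 0, 0, 0, 0, 1, 36, 399, 3640]; [0, 0, 0, 0, 0, 0, 1, 42, 532]; [0, 0, 0, 0, 0, 0, 0, 1, 48]; [0, 0, 0, 0, 0, 0, 0, 0, 1]] (rows listed top to bottom)

image of 1: 1
image of x: x + 6
image of x^2: x^2 + 12x + 19
image of x^3: x^3 + 18x^2 + 57x + 65
image of x^4: x^4 + 24x^3 + 114x^2 + 260x + 257
image of x^5: x^5 + 30x^4 + 190x^3 + 650x^2 + 1285x + 1025
image of x^6: x^6 + 36x^5 + 285x^4 + 1300x^3 + 3855x^2 + 6150x + 4097
image of x^7: x^7 + 42x^6 + 399x^5 + 2275x^4 + 8995x^3 + 21525x^2 + 28679x + 16385
image of x^8: x^8 + 48x^7 + 532x^6 + 3640x^5 + 17990x^4 + 57400x^3 + 114716x^2 + 131080x + 65537
each image's coordinates form column j of the matrix


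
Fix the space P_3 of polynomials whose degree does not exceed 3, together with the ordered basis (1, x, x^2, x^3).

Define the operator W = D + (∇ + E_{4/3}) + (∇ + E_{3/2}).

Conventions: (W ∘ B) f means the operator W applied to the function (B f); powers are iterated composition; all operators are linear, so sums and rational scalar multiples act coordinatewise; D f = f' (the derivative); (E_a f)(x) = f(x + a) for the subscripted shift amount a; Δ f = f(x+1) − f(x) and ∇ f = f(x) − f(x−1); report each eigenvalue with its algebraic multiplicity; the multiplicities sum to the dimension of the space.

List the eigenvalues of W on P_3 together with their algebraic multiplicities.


λ = 2 (multiplicity 4)

image of 1: 2
image of x: 2x + 35/6
image of x^2: 2x^2 + (35/3)x + 73/36
image of x^3: 2x^3 + (35/2)x^2 + (73/12)x + 1673/216
the matrix is upper triangular; its diagonal is (2, 2, 2, 2)
for a triangular matrix the eigenvalues are the diagonal entries, with algebraic multiplicity their repetition count


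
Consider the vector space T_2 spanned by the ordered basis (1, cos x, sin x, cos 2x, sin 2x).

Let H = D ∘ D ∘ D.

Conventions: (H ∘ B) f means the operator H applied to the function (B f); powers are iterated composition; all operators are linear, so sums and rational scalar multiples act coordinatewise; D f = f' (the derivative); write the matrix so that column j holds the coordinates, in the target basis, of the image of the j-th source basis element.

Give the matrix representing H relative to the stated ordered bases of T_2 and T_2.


image of 1: 0
image of cos x: sin x
image of sin x: -cos x
image of cos 2x: 8sin 2x
image of sin 2x: -8cos 2x
each image's coordinates form column j of the matrix

the matrix is [[0, 0, 0, 0, 0]; [0, 0, -1, 0, 0]; [0, 1, 0, 0, 0]; [0, 0, 0, 0, -8]; [0, 0, 0, 8, 0]] (rows listed top to bottom)


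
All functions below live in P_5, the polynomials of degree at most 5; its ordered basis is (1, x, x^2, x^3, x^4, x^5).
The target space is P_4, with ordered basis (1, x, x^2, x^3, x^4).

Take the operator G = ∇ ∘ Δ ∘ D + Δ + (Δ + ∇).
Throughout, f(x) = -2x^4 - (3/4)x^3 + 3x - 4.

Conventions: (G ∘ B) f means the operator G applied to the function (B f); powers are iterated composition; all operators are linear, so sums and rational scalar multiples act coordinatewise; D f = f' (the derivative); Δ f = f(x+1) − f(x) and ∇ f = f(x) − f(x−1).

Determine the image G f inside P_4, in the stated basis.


the image equals g(x) = -24x^3 - (75/4)x^2 - (297/4)x + 1/4

D f = -8x^3 - (9/4)x^2 + 3
Δ D f = -24x^2 - (57/2)x - 41/4
∇ Δ D f = -48x - 9/2
Δ f = -8x^3 - (57/4)x^2 - (41/4)x + 1/4
Δ f = -8x^3 - (57/4)x^2 - (41/4)x + 1/4
∇ f = -8x^3 + (39/4)x^2 - (23/4)x + 17/4
(Δ + ∇) f = -16x^3 - (9/2)x^2 - 16x + 9/2
(∇ ∘ Δ ∘ D + Δ + (Δ + ∇)) f = -24x^3 - (75/4)x^2 - (297/4)x + 1/4


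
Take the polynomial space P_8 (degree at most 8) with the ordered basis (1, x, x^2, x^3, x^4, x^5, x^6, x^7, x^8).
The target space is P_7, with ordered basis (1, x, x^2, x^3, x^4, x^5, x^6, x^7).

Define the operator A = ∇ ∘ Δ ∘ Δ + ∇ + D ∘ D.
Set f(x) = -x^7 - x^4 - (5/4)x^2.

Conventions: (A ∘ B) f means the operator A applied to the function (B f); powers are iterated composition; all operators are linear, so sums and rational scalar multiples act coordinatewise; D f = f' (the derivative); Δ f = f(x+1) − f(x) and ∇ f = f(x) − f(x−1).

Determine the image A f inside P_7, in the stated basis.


Δ f = -7x^6 - 21x^5 - 35x^4 - 39x^3 - 27x^2 - (27/2)x - 13/4
Δ Δ f = -42x^5 - 210x^4 - 490x^3 - 642x^2 - 458x - 285/2
∇ Δ Δ f = -210x^4 - 420x^3 - 630x^2 - 444x - 138
∇ f = -7x^6 + 21x^5 - 35x^4 + 31x^3 - 15x^2 + (1/2)x + 5/4
D f = -7x^6 - 4x^3 - (5/2)x
D D f = -42x^5 - 12x^2 - 5/2
(∇ ∘ Δ ∘ Δ + ∇ + D ∘ D) f = -7x^6 - 21x^5 - 245x^4 - 389x^3 - 657x^2 - (887/2)x - 557/4

g(x) = -7x^6 - 21x^5 - 245x^4 - 389x^3 - 657x^2 - (887/2)x - 557/4


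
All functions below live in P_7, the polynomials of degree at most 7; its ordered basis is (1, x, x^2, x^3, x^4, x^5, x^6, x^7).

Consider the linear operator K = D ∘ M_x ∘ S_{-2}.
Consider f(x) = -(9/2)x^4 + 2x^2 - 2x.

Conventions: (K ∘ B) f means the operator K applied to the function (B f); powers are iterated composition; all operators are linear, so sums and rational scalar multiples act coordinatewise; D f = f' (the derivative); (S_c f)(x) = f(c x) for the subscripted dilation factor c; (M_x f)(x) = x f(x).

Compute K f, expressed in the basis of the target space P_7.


S_{-2} f = -72x^4 + 8x^2 + 4x
M_x S_{-2} f = -72x^5 + 8x^3 + 4x^2
D M_x S_{-2} f = -360x^4 + 24x^2 + 8x

the result is g(x) = -360x^4 + 24x^2 + 8x


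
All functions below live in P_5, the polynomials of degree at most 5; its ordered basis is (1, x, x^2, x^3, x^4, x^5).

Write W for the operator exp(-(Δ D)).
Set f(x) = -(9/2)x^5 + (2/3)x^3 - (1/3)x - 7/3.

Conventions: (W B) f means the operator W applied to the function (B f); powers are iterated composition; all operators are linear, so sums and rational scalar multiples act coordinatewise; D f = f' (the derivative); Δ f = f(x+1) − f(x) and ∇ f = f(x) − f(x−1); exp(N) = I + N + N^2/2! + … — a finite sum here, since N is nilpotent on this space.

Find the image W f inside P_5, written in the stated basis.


the result is g(x) = -(9/2)x^5 + (272/3)x^3 + 135x^2 - (553/3)x - 1511/6

order-1 term: 90x^3 + 135x^2 + 86x + 41/2
order-2 term: -270x - 270
the series for exp(-(Δ D)) f terminates at order 2
exp(-(Δ D)) f = -(9/2)x^5 + (272/3)x^3 + 135x^2 - (553/3)x - 1511/6


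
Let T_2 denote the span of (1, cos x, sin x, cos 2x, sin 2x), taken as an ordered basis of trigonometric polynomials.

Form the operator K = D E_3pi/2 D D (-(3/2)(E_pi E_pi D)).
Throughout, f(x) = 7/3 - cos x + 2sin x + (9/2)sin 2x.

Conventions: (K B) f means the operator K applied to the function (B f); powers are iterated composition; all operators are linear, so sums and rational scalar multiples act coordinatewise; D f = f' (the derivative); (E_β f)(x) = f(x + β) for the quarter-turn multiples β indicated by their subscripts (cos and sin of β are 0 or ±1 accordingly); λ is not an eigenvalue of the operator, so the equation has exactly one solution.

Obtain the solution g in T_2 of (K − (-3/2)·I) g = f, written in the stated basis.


write g with unknown coordinates in the stated basis and equate coefficients in (K − (-3/2)·I) g = f
solving from the highest basis element down gives g = 14/9 - cos x + (1/3)sin x + (3/17)sin 2x
check: K g = (1/2)cos x + (3/2)sin x + (72/17)sin 2x
so K g − (-3/2)·g = 7/3 - cos x + 2sin x + (9/2)sin 2x = f ✓

the image equals g(x) = 14/9 - cos x + (1/3)sin x + (3/17)sin 2x


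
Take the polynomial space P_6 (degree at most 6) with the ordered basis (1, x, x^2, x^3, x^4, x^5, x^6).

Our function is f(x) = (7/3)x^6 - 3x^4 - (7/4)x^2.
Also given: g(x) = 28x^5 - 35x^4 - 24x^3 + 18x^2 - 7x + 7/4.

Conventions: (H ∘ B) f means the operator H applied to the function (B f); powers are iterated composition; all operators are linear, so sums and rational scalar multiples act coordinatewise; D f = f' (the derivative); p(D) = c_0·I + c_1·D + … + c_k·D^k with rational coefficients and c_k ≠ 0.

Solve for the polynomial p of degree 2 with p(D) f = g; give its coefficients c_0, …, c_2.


p(D) = 2·D − (1/2)·D^2, i.e. c_0 = 0, c_1 = 2, c_2 = -1/2

D^0 f = (7/3)x^6 - 3x^4 - (7/4)x^2
D^1 f = 14x^5 - 12x^3 - (7/2)x
D^2 f = 70x^4 - 36x^2 - 7/2
matching coefficients of g against c_0 f + c_1 Df + … from the top degree down determines the c_i
solution: c_0 = 0, c_1 = 2, c_2 = -1/2


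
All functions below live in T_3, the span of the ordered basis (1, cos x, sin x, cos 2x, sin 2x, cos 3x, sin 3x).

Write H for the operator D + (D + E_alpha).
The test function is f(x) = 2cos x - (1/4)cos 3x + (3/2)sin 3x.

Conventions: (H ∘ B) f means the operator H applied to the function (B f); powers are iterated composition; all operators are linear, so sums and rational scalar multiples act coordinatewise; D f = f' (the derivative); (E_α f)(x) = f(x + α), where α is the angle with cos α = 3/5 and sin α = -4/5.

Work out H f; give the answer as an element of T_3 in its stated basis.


the image equals g(x) = (6/5)cos x - (12/5)sin x + (4353/500)cos 3x + (1/125)sin 3x

D f = -2sin x + (9/2)cos 3x + (3/4)sin 3x
D f = -2sin x + (9/2)cos 3x + (3/4)sin 3x
E_alpha f = (6/5)cos x + (8/5)sin x - (147/500)cos 3x - (373/250)sin 3x
(D + E_alpha) f = (6/5)cos x - (2/5)sin x + (2103/500)cos 3x - (371/500)sin 3x
(D + (D + E_alpha)) f = (6/5)cos x - (12/5)sin x + (4353/500)cos 3x + (1/125)sin 3x


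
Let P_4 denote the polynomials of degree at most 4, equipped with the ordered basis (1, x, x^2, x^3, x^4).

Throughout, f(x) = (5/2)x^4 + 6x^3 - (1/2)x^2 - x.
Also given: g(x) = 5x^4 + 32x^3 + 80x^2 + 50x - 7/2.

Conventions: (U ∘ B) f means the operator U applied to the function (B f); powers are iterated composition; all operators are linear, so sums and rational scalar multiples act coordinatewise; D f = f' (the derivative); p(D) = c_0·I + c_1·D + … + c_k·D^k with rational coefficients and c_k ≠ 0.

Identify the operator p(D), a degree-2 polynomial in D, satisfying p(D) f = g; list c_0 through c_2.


D^0 f = (5/2)x^4 + 6x^3 - (1/2)x^2 - x
D^1 f = 10x^3 + 18x^2 - x - 1
D^2 f = 30x^2 + 36x - 1
matching coefficients of g against c_0 f + c_1 Df + … from the top degree down determines the c_i
solution: c_0 = 2, c_1 = 2, c_2 = 3/2

c_0 = 2, c_1 = 2, c_2 = 3/2


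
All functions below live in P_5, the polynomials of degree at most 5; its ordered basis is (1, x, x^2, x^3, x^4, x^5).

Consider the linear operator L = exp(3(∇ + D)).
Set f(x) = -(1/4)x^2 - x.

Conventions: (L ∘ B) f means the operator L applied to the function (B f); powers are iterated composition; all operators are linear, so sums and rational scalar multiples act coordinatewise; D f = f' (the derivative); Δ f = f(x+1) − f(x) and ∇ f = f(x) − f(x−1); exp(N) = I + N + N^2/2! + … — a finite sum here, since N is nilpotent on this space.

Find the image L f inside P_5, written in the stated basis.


the image equals g(x) = -(1/4)x^2 - 4x - 57/4

order-1 term: -3x - 21/4
order-2 term: -9
the series for exp(3(∇ + D)) f terminates at order 2
exp(3(∇ + D)) f = -(1/4)x^2 - 4x - 57/4


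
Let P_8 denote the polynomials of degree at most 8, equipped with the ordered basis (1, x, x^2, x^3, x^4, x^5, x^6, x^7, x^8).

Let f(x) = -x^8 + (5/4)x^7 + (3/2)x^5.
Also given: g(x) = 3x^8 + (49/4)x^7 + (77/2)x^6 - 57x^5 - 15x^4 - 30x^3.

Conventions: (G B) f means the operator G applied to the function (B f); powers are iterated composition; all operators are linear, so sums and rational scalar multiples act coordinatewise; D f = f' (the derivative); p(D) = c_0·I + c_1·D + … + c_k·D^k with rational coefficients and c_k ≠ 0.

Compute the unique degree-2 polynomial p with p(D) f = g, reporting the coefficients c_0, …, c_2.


D^0 f = -x^8 + (5/4)x^7 + (3/2)x^5
D^1 f = -8x^7 + (35/4)x^6 + (15/2)x^4
D^2 f = -56x^6 + (105/2)x^5 + 30x^3
matching coefficients of g against c_0 f + c_1 Df + … from the top degree down determines the c_i
solution: c_0 = -3, c_1 = -2, c_2 = -1

c_0 = -3, c_1 = -2, c_2 = -1


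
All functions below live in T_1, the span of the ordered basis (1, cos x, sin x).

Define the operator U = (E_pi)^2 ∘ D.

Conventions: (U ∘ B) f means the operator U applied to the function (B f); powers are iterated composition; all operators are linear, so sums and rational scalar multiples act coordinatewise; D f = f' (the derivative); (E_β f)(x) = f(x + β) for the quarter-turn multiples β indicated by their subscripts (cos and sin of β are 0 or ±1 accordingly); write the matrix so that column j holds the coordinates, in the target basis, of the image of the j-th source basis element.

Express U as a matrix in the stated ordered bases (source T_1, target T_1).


image of 1: 0
image of cos x: -sin x
image of sin x: cos x
each image's coordinates form column j of the matrix

the matrix is [[0, 0, 0]; [0, 0, 1]; [0, -1, 0]] (rows listed top to bottom)


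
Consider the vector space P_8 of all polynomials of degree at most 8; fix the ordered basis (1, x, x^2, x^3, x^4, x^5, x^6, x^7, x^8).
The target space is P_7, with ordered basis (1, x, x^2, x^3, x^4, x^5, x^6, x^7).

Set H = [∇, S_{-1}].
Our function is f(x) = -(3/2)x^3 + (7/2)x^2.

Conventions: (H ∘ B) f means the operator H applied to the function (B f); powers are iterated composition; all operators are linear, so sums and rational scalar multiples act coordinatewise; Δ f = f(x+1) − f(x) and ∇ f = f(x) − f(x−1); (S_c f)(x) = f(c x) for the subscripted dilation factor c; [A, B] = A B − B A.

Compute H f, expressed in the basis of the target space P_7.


S_{-1} f = (3/2)x^3 + (7/2)x^2
∇ S_{-1} f = (9/2)x^2 + (5/2)x - 2
∇ f = -(9/2)x^2 + (23/2)x - 5
S_{-1} ∇ f = -(9/2)x^2 - (23/2)x - 5
[∇, S_{-1}] f = 9x^2 + 14x + 3

the result is g(x) = 9x^2 + 14x + 3


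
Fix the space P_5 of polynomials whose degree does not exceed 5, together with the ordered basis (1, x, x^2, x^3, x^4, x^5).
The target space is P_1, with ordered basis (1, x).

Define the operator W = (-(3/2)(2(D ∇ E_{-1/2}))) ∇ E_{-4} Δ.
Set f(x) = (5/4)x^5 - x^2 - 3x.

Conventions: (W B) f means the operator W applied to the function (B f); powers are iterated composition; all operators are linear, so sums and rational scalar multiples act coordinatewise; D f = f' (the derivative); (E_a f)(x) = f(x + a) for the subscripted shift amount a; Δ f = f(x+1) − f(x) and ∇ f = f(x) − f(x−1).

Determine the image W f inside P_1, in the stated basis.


Δ f = (25/4)x^4 + (25/2)x^3 + (25/2)x^2 + (17/4)x - 11/4
E_{-4} Δ f = (25/4)x^4 - (175/2)x^3 + (925/2)x^2 - (4383/4)x + 3921/4
∇ (E_{-4} Δ) f = 25x^3 - 300x^2 + (2425/2)x - 1652
E_{-1/2} ∇ (E_{-4} Δ) f = 25x^3 - (675/2)x^2 + (6125/4)x - 18691/8
∇ E_{-1/2} ∇ (E_{-4} Δ) f = 75x^2 - 750x + 7575/4
D ∇ E_{-1/2} ∇ (E_{-4} Δ) f = 150x - 750
(2(D ∇ E_{-1/2})) ∇ (E_{-4} Δ) f = 300x - 1500
(-(3/2)(2(D ∇ E_{-1/2}))) ∇ (E_{-4} Δ) f = -450x + 2250

the image equals g(x) = -450x + 2250


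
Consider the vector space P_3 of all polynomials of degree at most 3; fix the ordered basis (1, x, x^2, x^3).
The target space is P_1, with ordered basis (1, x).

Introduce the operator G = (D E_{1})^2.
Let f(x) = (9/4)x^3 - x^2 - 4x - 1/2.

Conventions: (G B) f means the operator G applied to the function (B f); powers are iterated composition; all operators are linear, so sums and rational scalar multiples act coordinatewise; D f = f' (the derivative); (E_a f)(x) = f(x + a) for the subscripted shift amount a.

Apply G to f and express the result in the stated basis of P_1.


the image equals g(x) = (27/2)x + 25

E_{1} f = (9/4)x^3 + (23/4)x^2 + (3/4)x - 13/4
D E_{1} f = (27/4)x^2 + (23/2)x + 3/4
E_{1} (D E_{1}) f = (27/4)x^2 + 25x + 19
D E_{1} (D E_{1}) f = (27/2)x + 25


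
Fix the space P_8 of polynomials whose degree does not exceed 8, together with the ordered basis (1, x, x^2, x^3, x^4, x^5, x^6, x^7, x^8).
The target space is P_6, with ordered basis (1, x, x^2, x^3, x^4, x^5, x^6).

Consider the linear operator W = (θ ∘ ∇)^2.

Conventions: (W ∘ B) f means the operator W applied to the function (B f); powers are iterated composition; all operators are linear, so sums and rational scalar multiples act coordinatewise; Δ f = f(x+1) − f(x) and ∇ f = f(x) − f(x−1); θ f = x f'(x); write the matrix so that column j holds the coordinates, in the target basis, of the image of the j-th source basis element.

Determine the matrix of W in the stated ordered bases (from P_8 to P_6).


image of 1: 0
image of x: 0
image of x^2: 0
image of x^3: 12x
image of x^4: 72x^2 - 60x
image of x^5: 240x^3 - 420x^2 + 210x
image of x^6: 600x^4 - 1620x^3 + 1680x^2 - 630x
image of x^7: 1260x^5 - 4620x^4 + 7350x^3 - 5670x^2 + 1736x
image of x^8: 2352x^6 - 10920x^5 + 23520x^4 - 27720x^3 + 17360x^2 - 4536x
each image's coordinates form column j of the matrix

the matrix is [[0, 0, 0, 0, 0, 0, 0, 0, 0]; [0, 0, 0, 12, -60, 210, -630, 1736, -4536]; [0, 0, 0, 0, 72, -420, 1680, -5670, 17360]; [0, 0, 0, 0, 0, 240, -1620, 7350, -27720]; [0, 0, 0, 0, 0, 0, 600, -4620, 23520]; [0, 0, 0, 0, 0, 0, 0, 1260, -10920]; [0, 0, 0, 0, 0, 0, 0, 0, 2352]] (rows listed top to bottom)


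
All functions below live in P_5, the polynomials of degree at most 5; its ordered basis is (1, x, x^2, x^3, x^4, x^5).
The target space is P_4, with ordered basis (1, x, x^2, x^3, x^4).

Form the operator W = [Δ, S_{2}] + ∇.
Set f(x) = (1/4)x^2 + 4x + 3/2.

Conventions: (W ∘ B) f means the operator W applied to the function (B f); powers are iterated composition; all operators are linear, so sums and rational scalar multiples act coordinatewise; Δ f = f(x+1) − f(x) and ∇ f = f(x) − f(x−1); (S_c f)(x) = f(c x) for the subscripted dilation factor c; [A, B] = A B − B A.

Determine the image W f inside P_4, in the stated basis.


S_{2} f = x^2 + 8x + 3/2
Δ S_{2} f = 2x + 9
Δ f = (1/2)x + 17/4
S_{2} Δ f = x + 17/4
[Δ, S_{2}] f = x + 19/4
∇ f = (1/2)x + 15/4
([Δ, S_{2}] + ∇) f = (3/2)x + 17/2

the image equals g(x) = (3/2)x + 17/2


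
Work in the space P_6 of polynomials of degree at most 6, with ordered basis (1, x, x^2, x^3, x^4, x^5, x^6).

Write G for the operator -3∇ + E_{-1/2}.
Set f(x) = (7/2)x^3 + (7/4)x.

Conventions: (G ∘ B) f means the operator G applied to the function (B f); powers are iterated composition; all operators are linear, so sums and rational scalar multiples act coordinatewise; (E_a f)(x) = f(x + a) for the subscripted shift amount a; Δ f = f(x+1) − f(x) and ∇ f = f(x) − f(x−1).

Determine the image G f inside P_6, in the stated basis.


∇ f = (21/2)x^2 - (21/2)x + 21/4
(-3∇) f = -(63/2)x^2 + (63/2)x - 63/4
E_{-1/2} f = (7/2)x^3 - (21/4)x^2 + (35/8)x - 21/16
(-3∇ + E_{-1/2}) f = (7/2)x^3 - (147/4)x^2 + (287/8)x - 273/16

g(x) = (7/2)x^3 - (147/4)x^2 + (287/8)x - 273/16


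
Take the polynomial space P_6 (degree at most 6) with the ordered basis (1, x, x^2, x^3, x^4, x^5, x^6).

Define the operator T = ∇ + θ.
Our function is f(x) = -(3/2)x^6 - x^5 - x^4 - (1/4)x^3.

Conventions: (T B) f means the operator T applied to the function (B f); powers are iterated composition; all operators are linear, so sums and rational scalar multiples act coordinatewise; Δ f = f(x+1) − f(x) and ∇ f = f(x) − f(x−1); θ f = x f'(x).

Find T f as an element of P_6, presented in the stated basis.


the result is g(x) = -9x^6 - 14x^5 + (27/2)x^4 - (99/4)x^3 + (71/4)x^2 - (29/4)x + 5/4

∇ f = -9x^5 + (35/2)x^4 - 24x^3 + (71/4)x^2 - (29/4)x + 5/4
θ f = -9x^6 - 5x^5 - 4x^4 - (3/4)x^3
(∇ + θ) f = -9x^6 - 14x^5 + (27/2)x^4 - (99/4)x^3 + (71/4)x^2 - (29/4)x + 5/4


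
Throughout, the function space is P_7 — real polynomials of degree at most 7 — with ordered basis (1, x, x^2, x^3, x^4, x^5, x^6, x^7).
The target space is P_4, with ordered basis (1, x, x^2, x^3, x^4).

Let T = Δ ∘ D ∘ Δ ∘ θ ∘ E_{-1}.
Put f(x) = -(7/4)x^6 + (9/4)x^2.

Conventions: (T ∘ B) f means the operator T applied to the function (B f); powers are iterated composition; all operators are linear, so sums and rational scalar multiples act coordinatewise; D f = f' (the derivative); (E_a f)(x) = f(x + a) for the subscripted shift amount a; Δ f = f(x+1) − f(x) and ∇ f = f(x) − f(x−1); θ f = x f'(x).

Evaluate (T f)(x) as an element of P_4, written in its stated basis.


the result is g(x) = -1260x^3 - 630x^2 - 630x - 105

E_{-1} f = -(7/4)x^6 + (21/2)x^5 - (105/4)x^4 + 35x^3 - 24x^2 + 6x + 1/2
θ E_{-1} f = -(21/2)x^6 + (105/2)x^5 - 105x^4 + 105x^3 - 48x^2 + 6x
Δ (θ ∘ E_{-1}) f = -63x^5 + 105x^4 - 105x^3 + (105/2)x^2 - (3/2)x
D Δ (θ ∘ E_{-1}) f = -315x^4 + 420x^3 - 315x^2 + 105x - 3/2
Δ D Δ (θ ∘ E_{-1}) f = -1260x^3 - 630x^2 - 630x - 105


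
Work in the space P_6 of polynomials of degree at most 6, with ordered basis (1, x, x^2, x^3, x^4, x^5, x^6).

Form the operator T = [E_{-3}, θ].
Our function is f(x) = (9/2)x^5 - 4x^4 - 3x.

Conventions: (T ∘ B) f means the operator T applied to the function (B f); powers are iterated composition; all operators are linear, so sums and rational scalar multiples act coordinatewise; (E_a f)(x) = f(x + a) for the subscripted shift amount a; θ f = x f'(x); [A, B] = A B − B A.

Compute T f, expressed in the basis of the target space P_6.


θ f = (45/2)x^5 - 16x^4 - 3x
E_{-3} θ f = (45/2)x^5 - (707/2)x^4 + 2217x^3 - 6939x^2 + (21675/2)x - 13509/2
E_{-3} f = (9/2)x^5 - (143/2)x^4 + 453x^3 - 1431x^2 + (4503/2)x - 2817/2
θ E_{-3} f = (45/2)x^5 - 286x^4 + 1359x^3 - 2862x^2 + (4503/2)x
[E_{-3}, θ] f = -(135/2)x^4 + 858x^3 - 4077x^2 + 8586x - 13509/2

g(x) = -(135/2)x^4 + 858x^3 - 4077x^2 + 8586x - 13509/2


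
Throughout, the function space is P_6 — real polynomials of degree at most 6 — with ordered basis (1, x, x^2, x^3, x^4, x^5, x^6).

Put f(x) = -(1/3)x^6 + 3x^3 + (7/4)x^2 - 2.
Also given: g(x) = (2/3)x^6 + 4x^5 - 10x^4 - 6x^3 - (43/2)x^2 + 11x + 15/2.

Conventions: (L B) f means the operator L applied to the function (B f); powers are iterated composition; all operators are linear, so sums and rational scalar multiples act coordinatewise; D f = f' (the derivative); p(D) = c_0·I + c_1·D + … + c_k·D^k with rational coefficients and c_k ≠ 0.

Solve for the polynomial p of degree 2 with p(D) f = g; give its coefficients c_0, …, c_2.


c_0 = -2, c_1 = -2, c_2 = 1

D^0 f = -(1/3)x^6 + 3x^3 + (7/4)x^2 - 2
D^1 f = -2x^5 + 9x^2 + (7/2)x
D^2 f = -10x^4 + 18x + 7/2
matching coefficients of g against c_0 f + c_1 Df + … from the top degree down determines the c_i
solution: c_0 = -2, c_1 = -2, c_2 = 1


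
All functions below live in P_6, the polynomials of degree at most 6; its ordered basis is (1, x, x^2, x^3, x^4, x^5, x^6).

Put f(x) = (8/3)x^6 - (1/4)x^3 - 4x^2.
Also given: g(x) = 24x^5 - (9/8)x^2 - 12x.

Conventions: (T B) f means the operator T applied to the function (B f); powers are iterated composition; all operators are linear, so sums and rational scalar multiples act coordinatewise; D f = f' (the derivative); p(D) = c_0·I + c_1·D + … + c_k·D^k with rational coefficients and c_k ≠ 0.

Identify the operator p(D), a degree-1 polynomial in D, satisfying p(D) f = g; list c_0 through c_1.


D^0 f = (8/3)x^6 - (1/4)x^3 - 4x^2
D^1 f = 16x^5 - (3/4)x^2 - 8x
matching coefficients of g against c_0 f + c_1 Df + … from the top degree down determines the c_i
solution: c_0 = 0, c_1 = 3/2

c_0 = 0, c_1 = 3/2


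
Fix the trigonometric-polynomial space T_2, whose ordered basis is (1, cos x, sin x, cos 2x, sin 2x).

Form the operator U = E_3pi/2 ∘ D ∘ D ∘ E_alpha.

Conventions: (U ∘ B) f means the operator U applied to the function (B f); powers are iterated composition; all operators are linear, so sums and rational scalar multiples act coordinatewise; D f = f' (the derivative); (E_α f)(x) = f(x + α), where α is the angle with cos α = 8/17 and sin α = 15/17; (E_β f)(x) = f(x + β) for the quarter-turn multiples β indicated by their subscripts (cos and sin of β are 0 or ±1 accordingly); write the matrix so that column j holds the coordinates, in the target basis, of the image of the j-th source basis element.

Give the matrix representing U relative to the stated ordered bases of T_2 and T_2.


the matrix is [[0, 0, 0, 0, 0]; [0, -15/17, 8/17, 0, 0]; [0, -8/17, -15/17, 0, 0]; [0, 0, 0, -644/289, 960/289]; [0, 0, 0, -960/289, -644/289]] (rows listed top to bottom)

image of 1: 0
image of cos x: -(15/17)cos x - (8/17)sin x
image of sin x: (8/17)cos x - (15/17)sin x
image of cos 2x: -(644/289)cos 2x - (960/289)sin 2x
image of sin 2x: (960/289)cos 2x - (644/289)sin 2x
each image's coordinates form column j of the matrix


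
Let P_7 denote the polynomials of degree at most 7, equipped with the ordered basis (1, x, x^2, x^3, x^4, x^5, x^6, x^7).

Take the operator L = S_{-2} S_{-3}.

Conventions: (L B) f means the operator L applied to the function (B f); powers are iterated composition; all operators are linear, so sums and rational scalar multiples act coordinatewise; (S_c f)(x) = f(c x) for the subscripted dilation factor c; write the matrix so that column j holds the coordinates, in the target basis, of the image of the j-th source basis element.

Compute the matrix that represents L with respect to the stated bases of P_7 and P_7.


image of 1: 1
image of x: 6x
image of x^2: 36x^2
image of x^3: 216x^3
image of x^4: 1296x^4
image of x^5: 7776x^5
image of x^6: 46656x^6
image of x^7: 279936x^7
each image's coordinates form column j of the matrix

the matrix is [[1, 0, 0, 0, 0, 0, 0, 0]; [0, 6, 0, 0, 0, 0, 0, 0]; [0, 0, 36, 0, 0, 0, 0, 0]; [0, 0, 0, 216, 0, 0, 0, 0]; [0, 0, 0, 0, 1296, 0, 0, 0]; [0, 0, 0, 0, 0, 7776, 0, 0]; [0, 0, 0, 0, 0, 0, 46656, 0]; [0, 0, 0, 0, 0, 0, 0, 279936]] (rows listed top to bottom)


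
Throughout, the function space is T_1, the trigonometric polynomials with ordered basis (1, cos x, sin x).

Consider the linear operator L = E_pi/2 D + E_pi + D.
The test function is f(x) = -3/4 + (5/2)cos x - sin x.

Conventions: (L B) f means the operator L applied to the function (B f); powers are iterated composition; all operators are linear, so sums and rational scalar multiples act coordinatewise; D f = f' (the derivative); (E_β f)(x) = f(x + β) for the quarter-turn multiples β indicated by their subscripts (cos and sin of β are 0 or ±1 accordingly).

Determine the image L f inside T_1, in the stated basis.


g(x) = -3/4 - 6cos x - (1/2)sin x

D f = -cos x - (5/2)sin x
E_pi/2 D f = -(5/2)cos x + sin x
E_pi f = -3/4 - (5/2)cos x + sin x
D f = -cos x - (5/2)sin x
(E_pi/2 D + E_pi + D) f = -3/4 - 6cos x - (1/2)sin x


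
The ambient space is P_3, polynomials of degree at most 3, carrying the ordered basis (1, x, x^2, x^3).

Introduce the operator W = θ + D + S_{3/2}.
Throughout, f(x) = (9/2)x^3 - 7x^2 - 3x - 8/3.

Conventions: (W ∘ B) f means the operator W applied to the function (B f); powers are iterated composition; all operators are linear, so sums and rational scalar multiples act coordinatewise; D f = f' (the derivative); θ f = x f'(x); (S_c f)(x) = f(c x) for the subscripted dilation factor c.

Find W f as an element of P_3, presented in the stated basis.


θ f = (27/2)x^3 - 14x^2 - 3x
D f = (27/2)x^2 - 14x - 3
S_{3/2} f = (243/16)x^3 - (63/4)x^2 - (9/2)x - 8/3
(θ + D + S_{3/2}) f = (459/16)x^3 - (65/4)x^2 - (43/2)x - 17/3

the result is g(x) = (459/16)x^3 - (65/4)x^2 - (43/2)x - 17/3


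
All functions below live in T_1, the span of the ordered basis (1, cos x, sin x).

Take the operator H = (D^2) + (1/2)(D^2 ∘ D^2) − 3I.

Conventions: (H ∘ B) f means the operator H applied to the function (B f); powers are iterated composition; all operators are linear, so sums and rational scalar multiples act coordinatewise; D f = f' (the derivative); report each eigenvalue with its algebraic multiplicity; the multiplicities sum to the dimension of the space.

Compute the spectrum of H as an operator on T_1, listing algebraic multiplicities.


image of 1: -3
image of cos x: -(7/2)cos x
image of sin x: -(7/2)sin x
the matrix is diagonal; its diagonal is (-3, -7/2, -7/2)
for a triangular matrix the eigenvalues are the diagonal entries, with algebraic multiplicity their repetition count

λ = -7/2 (multiplicity 2), λ = -3 (multiplicity 1)


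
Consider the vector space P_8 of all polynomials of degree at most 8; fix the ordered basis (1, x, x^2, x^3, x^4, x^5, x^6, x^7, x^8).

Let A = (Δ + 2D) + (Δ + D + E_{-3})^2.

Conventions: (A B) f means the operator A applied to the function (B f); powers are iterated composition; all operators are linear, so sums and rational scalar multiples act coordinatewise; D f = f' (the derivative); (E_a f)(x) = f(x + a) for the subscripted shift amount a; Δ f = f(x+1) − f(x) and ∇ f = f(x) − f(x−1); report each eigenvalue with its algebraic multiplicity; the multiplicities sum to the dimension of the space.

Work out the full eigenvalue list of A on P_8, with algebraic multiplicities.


image of 1: 1
image of x: x + 1
image of x^2: x^2 + 2x + 23
image of x^3: x^3 + 3x^2 + 69x - 111
image of x^4: x^4 + 4x^3 + 138x^2 - 444x + 973
image of x^5: x^5 + 5x^4 + 230x^3 - 1110x^2 + 4865x - 6503
image of x^6: x^6 + 6x^5 + 345x^4 - 2220x^3 + 14595x^2 - 39018x + 42485
image of x^7: x^7 + 7x^6 + 483x^5 - 3885x^4 + 34055x^3 - 136563x^2 + 297395x - 265471
image of x^8: x^8 + 8x^7 + 644x^6 - 6216x^5 + 68110x^4 - 364168x^3 + 1189580x^2 - 2123768x + 1632285
the matrix is upper triangular; its diagonal is (1, 1, 1, 1, 1, 1, 1, 1, 1)
for a triangular matrix the eigenvalues are the diagonal entries, with algebraic multiplicity their repetition count

λ = 1 (multiplicity 9)


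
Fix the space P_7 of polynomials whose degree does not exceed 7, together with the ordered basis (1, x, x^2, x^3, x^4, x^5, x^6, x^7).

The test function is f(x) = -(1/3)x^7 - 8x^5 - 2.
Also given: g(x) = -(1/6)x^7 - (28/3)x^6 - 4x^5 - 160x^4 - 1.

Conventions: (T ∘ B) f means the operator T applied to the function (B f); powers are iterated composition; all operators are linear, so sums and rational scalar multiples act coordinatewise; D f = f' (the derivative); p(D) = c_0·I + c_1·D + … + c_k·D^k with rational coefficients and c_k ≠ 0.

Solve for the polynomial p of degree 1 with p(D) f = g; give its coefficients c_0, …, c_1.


D^0 f = -(1/3)x^7 - 8x^5 - 2
D^1 f = -(7/3)x^6 - 40x^4
matching coefficients of g against c_0 f + c_1 Df + … from the top degree down determines the c_i
solution: c_0 = 1/2, c_1 = 4

c_0 = 1/2, c_1 = 4


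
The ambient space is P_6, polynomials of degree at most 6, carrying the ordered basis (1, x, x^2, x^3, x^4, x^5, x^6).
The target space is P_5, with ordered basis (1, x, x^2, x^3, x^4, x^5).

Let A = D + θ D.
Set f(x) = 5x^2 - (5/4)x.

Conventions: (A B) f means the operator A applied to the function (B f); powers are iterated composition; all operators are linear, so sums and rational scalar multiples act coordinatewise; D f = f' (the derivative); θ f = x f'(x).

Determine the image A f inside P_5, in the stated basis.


g(x) = 20x - 5/4

D f = 10x - 5/4
D f = 10x - 5/4
θ D f = 10x
(D + θ D) f = 20x - 5/4


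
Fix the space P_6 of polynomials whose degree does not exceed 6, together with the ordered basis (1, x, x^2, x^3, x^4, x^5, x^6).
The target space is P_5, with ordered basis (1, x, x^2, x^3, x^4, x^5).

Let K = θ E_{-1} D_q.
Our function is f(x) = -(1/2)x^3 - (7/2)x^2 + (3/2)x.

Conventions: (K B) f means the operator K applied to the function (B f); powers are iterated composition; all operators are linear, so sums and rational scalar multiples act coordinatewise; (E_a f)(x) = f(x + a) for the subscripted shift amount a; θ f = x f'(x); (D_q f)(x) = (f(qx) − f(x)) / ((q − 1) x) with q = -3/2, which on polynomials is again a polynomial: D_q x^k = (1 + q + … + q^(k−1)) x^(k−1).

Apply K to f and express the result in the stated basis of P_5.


the result is g(x) = -(7/4)x^2 + (7/2)x

D_q f = -(7/8)x^2 + (7/4)x + 3/2
E_{-1} D_q f = -(7/8)x^2 + (7/2)x - 9/8
θ E_{-1} D_q f = -(7/4)x^2 + (7/2)x


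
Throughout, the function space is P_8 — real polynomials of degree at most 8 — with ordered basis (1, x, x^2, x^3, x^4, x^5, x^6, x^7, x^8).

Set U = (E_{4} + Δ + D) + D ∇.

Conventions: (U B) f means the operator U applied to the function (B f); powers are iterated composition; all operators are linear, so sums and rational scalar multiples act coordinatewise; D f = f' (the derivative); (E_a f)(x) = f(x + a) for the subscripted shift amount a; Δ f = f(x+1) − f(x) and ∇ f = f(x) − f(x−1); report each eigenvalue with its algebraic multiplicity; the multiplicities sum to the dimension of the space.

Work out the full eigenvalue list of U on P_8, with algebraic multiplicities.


image of 1: 1
image of x: x + 6
image of x^2: x^2 + 12x + 19
image of x^3: x^3 + 18x^2 + 57x + 62
image of x^4: x^4 + 24x^3 + 114x^2 + 248x + 261
image of x^5: x^5 + 30x^4 + 190x^3 + 620x^2 + 1305x + 1020
image of x^6: x^6 + 36x^5 + 285x^4 + 1240x^3 + 3915x^2 + 6120x + 4103
image of x^7: x^7 + 42x^6 + 399x^5 + 2170x^4 + 9135x^3 + 21420x^2 + 28721x + 16378
image of x^8: x^8 + 48x^7 + 532x^6 + 3472x^5 + 18270x^4 + 57120x^3 + 114884x^2 + 131024x + 65545
the matrix is upper triangular; its diagonal is (1, 1, 1, 1, 1, 1, 1, 1, 1)
for a triangular matrix the eigenvalues are the diagonal entries, with algebraic multiplicity their repetition count

λ = 1 (multiplicity 9)


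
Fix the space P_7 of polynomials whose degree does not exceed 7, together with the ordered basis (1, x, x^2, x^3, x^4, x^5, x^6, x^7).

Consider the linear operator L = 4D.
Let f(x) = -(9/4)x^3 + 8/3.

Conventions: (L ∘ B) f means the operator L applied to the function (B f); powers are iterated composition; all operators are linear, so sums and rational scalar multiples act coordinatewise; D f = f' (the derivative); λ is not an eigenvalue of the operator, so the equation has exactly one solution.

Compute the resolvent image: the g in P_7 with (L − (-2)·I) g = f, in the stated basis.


write g with unknown coordinates in the stated basis and equate coefficients in (L − (-2)·I) g = f
solving from the highest basis element down gives g = -(9/8)x^3 + (27/4)x^2 - 27x + 166/3
check: L g = -(27/2)x^2 + 54x - 108
so L g − (-2)·g = -(9/4)x^3 + 8/3 = f ✓

the result is g(x) = -(9/8)x^3 + (27/4)x^2 - 27x + 166/3


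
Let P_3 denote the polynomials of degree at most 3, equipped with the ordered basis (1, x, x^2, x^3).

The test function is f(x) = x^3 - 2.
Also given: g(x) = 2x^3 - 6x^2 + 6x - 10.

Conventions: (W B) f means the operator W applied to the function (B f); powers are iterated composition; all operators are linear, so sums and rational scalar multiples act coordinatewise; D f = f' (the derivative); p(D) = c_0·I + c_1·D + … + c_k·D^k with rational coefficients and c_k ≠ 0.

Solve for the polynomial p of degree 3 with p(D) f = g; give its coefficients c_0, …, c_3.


D^0 f = x^3 - 2
D^1 f = 3x^2
D^2 f = 6x
D^3 f = 6
matching coefficients of g against c_0 f + c_1 Df + … from the top degree down determines the c_i
solution: c_0 = 2, c_1 = -2, c_2 = 1, c_3 = -1

c_0 = 2, c_1 = -2, c_2 = 1, c_3 = -1


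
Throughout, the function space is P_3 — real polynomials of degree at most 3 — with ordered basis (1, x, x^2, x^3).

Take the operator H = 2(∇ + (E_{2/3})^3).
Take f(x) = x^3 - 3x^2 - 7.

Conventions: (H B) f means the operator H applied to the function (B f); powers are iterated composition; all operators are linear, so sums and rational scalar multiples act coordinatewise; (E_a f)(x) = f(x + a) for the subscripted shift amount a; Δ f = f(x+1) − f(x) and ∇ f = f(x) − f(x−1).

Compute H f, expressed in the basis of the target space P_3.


∇ f = 3x^2 - 9x + 4
E_{2/3} f = x^3 - x^2 - (8/3)x - 217/27
E_{2/3} E_{2/3} f = x^3 + x^2 - (8/3)x - 269/27
E_{2/3} E_{2/3} E_{2/3} f = x^3 + 3x^2 - 11
(∇ + (E_{2/3})^3) f = x^3 + 6x^2 - 9x - 7
(2(∇ + (E_{2/3})^3)) f = 2x^3 + 12x^2 - 18x - 14

g(x) = 2x^3 + 12x^2 - 18x - 14


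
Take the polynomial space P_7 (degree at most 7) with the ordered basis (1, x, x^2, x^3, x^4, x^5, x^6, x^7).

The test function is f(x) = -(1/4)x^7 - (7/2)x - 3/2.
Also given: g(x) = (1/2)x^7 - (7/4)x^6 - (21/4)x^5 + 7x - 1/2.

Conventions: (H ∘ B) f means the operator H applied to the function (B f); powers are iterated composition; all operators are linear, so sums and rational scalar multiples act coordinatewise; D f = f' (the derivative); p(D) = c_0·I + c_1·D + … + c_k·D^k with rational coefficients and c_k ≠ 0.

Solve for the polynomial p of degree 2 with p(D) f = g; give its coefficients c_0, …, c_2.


D^0 f = -(1/4)x^7 - (7/2)x - 3/2
D^1 f = -(7/4)x^6 - 7/2
D^2 f = -(21/2)x^5
matching coefficients of g against c_0 f + c_1 Df + … from the top degree down determines the c_i
solution: c_0 = -2, c_1 = 1, c_2 = 1/2

c_0 = -2, c_1 = 1, c_2 = 1/2


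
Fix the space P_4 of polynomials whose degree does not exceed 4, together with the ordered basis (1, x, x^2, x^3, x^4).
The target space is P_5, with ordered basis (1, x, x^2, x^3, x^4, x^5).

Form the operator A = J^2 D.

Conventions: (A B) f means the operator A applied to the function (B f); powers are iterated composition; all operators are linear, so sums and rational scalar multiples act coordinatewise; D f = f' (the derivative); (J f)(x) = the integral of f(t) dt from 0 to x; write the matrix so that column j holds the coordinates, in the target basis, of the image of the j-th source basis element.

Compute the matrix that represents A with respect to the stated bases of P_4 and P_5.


the matrix is [[0, 0, 0, 0, 0]; [0, 0, 0, 0, 0]; [0, 1/2, 0, 0, 0]; [0, 0, 1/3, 0, 0]; [0, 0, 0, 1/4, 0]; [0, 0, 0, 0, 1/5]] (rows listed top to bottom)

image of 1: 0
image of x: (1/2)x^2
image of x^2: (1/3)x^3
image of x^3: (1/4)x^4
image of x^4: (1/5)x^5
each image's coordinates form column j of the matrix
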